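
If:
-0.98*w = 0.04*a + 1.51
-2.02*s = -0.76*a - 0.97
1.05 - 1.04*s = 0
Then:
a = 1.41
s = 1.01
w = -1.60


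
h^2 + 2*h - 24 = (h - 4)*(h + 6)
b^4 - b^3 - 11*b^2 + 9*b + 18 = (b - 3)*(b - 2)*(b + 1)*(b + 3)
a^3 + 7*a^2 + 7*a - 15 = (a - 1)*(a + 3)*(a + 5)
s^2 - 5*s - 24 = (s - 8)*(s + 3)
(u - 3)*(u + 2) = u^2 - u - 6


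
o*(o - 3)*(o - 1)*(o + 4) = o^4 - 13*o^2 + 12*o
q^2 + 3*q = q*(q + 3)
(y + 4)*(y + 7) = y^2 + 11*y + 28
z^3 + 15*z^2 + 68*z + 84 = (z + 2)*(z + 6)*(z + 7)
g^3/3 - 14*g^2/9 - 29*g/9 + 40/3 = (g/3 + 1)*(g - 5)*(g - 8/3)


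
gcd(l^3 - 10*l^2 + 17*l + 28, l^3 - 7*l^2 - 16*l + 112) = l^2 - 11*l + 28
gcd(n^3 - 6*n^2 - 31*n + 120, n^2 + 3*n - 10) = n + 5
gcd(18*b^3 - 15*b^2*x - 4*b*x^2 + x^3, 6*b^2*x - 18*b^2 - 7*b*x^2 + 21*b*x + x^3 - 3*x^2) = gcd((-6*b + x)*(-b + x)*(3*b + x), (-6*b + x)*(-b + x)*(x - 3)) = 6*b^2 - 7*b*x + x^2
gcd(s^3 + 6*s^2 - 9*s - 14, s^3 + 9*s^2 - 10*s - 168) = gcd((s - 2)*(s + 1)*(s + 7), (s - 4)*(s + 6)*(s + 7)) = s + 7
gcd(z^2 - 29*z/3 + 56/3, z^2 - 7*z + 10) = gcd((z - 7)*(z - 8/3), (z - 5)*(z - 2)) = 1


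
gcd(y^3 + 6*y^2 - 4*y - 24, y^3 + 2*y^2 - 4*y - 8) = y^2 - 4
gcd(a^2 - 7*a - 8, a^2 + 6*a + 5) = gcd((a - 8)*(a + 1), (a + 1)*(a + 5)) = a + 1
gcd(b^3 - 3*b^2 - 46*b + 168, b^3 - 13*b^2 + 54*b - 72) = b^2 - 10*b + 24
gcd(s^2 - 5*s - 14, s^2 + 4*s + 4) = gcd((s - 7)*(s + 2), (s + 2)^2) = s + 2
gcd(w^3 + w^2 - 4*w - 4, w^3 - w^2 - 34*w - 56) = w + 2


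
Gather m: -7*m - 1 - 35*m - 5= -42*m - 6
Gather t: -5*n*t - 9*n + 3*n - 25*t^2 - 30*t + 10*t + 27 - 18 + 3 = -6*n - 25*t^2 + t*(-5*n - 20) + 12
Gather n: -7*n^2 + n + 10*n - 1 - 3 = -7*n^2 + 11*n - 4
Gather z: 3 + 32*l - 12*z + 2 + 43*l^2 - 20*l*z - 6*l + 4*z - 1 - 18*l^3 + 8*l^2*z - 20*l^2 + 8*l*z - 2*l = -18*l^3 + 23*l^2 + 24*l + z*(8*l^2 - 12*l - 8) + 4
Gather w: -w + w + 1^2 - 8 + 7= 0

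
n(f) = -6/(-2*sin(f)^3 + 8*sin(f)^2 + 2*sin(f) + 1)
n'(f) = -6*(6*sin(f)^2*cos(f) - 16*sin(f)*cos(f) - 2*cos(f))/(-2*sin(f)^3 + 8*sin(f)^2 + 2*sin(f) + 1)^2 = 12*(16*sin(2*f) + cos(f) + 3*cos(3*f))/(-sin(f) - sin(3*f) + 8*cos(2*f) - 10)^2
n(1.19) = -0.74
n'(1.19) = 0.39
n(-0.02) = -6.23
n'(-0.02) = 10.85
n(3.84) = -1.69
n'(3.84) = 3.92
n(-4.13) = -0.85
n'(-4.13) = -0.73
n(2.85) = -2.74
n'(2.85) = -7.32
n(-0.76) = -1.47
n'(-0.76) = -3.11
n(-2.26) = -1.17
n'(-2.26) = 2.01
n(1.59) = -0.67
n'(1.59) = -0.02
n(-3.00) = -6.80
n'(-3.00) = 2.88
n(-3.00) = -6.80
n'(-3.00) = 2.88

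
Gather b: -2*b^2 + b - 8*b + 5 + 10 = -2*b^2 - 7*b + 15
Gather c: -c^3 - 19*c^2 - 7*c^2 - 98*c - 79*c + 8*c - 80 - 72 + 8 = -c^3 - 26*c^2 - 169*c - 144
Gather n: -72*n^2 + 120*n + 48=-72*n^2 + 120*n + 48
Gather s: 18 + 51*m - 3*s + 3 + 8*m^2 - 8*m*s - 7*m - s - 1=8*m^2 + 44*m + s*(-8*m - 4) + 20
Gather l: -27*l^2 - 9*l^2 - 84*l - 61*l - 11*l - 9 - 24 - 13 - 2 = -36*l^2 - 156*l - 48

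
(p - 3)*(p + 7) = p^2 + 4*p - 21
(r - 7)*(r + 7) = r^2 - 49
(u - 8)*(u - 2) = u^2 - 10*u + 16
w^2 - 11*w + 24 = (w - 8)*(w - 3)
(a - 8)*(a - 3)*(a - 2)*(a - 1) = a^4 - 14*a^3 + 59*a^2 - 94*a + 48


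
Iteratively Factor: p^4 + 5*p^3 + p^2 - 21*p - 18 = (p + 1)*(p^3 + 4*p^2 - 3*p - 18) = (p - 2)*(p + 1)*(p^2 + 6*p + 9) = (p - 2)*(p + 1)*(p + 3)*(p + 3)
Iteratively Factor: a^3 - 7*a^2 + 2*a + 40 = (a - 4)*(a^2 - 3*a - 10) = (a - 4)*(a + 2)*(a - 5)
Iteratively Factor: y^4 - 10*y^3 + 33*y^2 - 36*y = (y)*(y^3 - 10*y^2 + 33*y - 36) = y*(y - 3)*(y^2 - 7*y + 12) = y*(y - 3)^2*(y - 4)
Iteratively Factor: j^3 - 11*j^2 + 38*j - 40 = (j - 5)*(j^2 - 6*j + 8) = (j - 5)*(j - 4)*(j - 2)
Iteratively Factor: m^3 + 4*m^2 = (m)*(m^2 + 4*m) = m*(m + 4)*(m)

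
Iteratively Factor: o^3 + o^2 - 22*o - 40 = (o + 2)*(o^2 - o - 20) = (o - 5)*(o + 2)*(o + 4)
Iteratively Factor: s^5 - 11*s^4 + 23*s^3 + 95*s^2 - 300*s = (s)*(s^4 - 11*s^3 + 23*s^2 + 95*s - 300) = s*(s + 3)*(s^3 - 14*s^2 + 65*s - 100) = s*(s - 4)*(s + 3)*(s^2 - 10*s + 25) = s*(s - 5)*(s - 4)*(s + 3)*(s - 5)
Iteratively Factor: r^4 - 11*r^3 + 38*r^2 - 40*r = (r)*(r^3 - 11*r^2 + 38*r - 40) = r*(r - 5)*(r^2 - 6*r + 8) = r*(r - 5)*(r - 2)*(r - 4)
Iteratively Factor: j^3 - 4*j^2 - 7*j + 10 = (j + 2)*(j^2 - 6*j + 5) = (j - 5)*(j + 2)*(j - 1)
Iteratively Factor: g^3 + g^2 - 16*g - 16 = (g + 4)*(g^2 - 3*g - 4) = (g + 1)*(g + 4)*(g - 4)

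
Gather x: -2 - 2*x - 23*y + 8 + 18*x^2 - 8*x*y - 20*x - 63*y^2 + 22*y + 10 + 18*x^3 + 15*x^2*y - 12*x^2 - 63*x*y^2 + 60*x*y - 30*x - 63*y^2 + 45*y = 18*x^3 + x^2*(15*y + 6) + x*(-63*y^2 + 52*y - 52) - 126*y^2 + 44*y + 16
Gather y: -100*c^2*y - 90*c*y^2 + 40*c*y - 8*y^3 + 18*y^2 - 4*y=-8*y^3 + y^2*(18 - 90*c) + y*(-100*c^2 + 40*c - 4)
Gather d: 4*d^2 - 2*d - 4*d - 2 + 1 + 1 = 4*d^2 - 6*d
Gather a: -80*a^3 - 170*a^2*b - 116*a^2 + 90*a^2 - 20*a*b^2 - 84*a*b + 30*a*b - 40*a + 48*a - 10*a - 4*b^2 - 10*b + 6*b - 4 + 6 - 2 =-80*a^3 + a^2*(-170*b - 26) + a*(-20*b^2 - 54*b - 2) - 4*b^2 - 4*b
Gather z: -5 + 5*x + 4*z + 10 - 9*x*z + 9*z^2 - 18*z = 5*x + 9*z^2 + z*(-9*x - 14) + 5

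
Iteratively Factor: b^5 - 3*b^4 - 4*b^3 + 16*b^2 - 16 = (b + 2)*(b^4 - 5*b^3 + 6*b^2 + 4*b - 8) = (b - 2)*(b + 2)*(b^3 - 3*b^2 + 4) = (b - 2)*(b + 1)*(b + 2)*(b^2 - 4*b + 4) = (b - 2)^2*(b + 1)*(b + 2)*(b - 2)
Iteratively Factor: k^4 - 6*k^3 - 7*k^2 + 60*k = (k + 3)*(k^3 - 9*k^2 + 20*k) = k*(k + 3)*(k^2 - 9*k + 20) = k*(k - 5)*(k + 3)*(k - 4)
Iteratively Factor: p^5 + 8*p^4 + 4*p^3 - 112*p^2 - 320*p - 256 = (p + 2)*(p^4 + 6*p^3 - 8*p^2 - 96*p - 128) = (p + 2)*(p + 4)*(p^3 + 2*p^2 - 16*p - 32) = (p + 2)^2*(p + 4)*(p^2 - 16) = (p + 2)^2*(p + 4)^2*(p - 4)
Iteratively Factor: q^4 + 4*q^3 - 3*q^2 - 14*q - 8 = (q + 1)*(q^3 + 3*q^2 - 6*q - 8) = (q + 1)*(q + 4)*(q^2 - q - 2) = (q + 1)^2*(q + 4)*(q - 2)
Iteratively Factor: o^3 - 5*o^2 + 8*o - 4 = (o - 1)*(o^2 - 4*o + 4) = (o - 2)*(o - 1)*(o - 2)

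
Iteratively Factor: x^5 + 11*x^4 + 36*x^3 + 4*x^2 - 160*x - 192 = (x + 2)*(x^4 + 9*x^3 + 18*x^2 - 32*x - 96) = (x + 2)*(x + 4)*(x^3 + 5*x^2 - 2*x - 24) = (x + 2)*(x + 3)*(x + 4)*(x^2 + 2*x - 8) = (x + 2)*(x + 3)*(x + 4)^2*(x - 2)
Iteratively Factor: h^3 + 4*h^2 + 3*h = (h + 3)*(h^2 + h) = (h + 1)*(h + 3)*(h)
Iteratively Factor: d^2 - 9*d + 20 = (d - 5)*(d - 4)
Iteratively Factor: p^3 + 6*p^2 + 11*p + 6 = (p + 2)*(p^2 + 4*p + 3) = (p + 1)*(p + 2)*(p + 3)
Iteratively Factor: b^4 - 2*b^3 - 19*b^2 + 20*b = (b + 4)*(b^3 - 6*b^2 + 5*b) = (b - 5)*(b + 4)*(b^2 - b) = (b - 5)*(b - 1)*(b + 4)*(b)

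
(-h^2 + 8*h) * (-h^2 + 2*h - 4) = h^4 - 10*h^3 + 20*h^2 - 32*h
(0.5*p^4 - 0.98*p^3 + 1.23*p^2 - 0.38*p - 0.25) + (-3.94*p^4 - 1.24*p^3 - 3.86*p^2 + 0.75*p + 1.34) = -3.44*p^4 - 2.22*p^3 - 2.63*p^2 + 0.37*p + 1.09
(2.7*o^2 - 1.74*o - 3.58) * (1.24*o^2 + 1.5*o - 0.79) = 3.348*o^4 + 1.8924*o^3 - 9.1822*o^2 - 3.9954*o + 2.8282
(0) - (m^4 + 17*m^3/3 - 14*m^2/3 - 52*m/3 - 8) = -m^4 - 17*m^3/3 + 14*m^2/3 + 52*m/3 + 8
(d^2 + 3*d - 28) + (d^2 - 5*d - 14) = 2*d^2 - 2*d - 42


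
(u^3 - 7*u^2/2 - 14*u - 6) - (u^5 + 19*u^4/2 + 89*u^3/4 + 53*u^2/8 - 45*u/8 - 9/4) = -u^5 - 19*u^4/2 - 85*u^3/4 - 81*u^2/8 - 67*u/8 - 15/4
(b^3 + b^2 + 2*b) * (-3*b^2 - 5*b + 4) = -3*b^5 - 8*b^4 - 7*b^3 - 6*b^2 + 8*b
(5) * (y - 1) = 5*y - 5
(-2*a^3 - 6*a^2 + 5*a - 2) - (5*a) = -2*a^3 - 6*a^2 - 2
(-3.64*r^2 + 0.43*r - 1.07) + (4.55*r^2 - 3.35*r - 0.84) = 0.91*r^2 - 2.92*r - 1.91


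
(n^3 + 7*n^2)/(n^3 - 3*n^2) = (n + 7)/(n - 3)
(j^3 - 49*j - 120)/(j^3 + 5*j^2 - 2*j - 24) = (j^2 - 3*j - 40)/(j^2 + 2*j - 8)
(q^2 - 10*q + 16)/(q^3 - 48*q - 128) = (q - 2)/(q^2 + 8*q + 16)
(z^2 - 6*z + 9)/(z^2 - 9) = (z - 3)/(z + 3)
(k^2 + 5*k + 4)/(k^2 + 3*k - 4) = (k + 1)/(k - 1)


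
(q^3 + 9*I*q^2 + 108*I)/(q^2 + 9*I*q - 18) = (q^2 + 3*I*q + 18)/(q + 3*I)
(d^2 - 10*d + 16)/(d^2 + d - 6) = (d - 8)/(d + 3)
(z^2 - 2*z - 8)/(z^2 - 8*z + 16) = (z + 2)/(z - 4)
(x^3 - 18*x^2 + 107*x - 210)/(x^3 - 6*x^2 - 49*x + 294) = (x - 5)/(x + 7)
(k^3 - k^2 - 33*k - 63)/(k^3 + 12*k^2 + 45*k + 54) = (k - 7)/(k + 6)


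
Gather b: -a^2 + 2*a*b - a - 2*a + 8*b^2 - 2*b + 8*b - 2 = -a^2 - 3*a + 8*b^2 + b*(2*a + 6) - 2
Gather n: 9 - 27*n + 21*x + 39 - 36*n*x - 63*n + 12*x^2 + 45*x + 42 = n*(-36*x - 90) + 12*x^2 + 66*x + 90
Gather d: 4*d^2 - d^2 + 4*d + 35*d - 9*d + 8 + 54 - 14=3*d^2 + 30*d + 48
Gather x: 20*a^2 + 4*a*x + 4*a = 20*a^2 + 4*a*x + 4*a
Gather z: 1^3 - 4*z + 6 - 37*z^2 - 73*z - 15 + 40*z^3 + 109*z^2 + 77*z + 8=40*z^3 + 72*z^2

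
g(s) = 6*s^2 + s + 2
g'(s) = 12*s + 1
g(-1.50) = 14.00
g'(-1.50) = -17.00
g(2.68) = 47.77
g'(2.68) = 33.16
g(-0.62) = 3.69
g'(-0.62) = -6.44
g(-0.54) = 3.21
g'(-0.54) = -5.48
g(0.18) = 2.37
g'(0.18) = 3.16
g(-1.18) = 9.17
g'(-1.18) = -13.16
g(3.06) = 61.24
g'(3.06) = 37.72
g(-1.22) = 9.71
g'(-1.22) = -13.64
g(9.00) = 497.00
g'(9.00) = 109.00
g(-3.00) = 53.00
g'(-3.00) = -35.00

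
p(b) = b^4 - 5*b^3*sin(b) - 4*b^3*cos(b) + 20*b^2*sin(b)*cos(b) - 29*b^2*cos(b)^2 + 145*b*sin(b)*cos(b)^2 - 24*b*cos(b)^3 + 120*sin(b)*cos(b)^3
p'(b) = 4*b^3*sin(b) - 5*b^3*cos(b) + 4*b^3 - 20*b^2*sin(b)^2 + 58*b^2*sin(b)*cos(b) - 15*b^2*sin(b) + 20*b^2*cos(b)^2 - 12*b^2*cos(b) - 290*b*sin(b)^2*cos(b) + 72*b*sin(b)*cos(b)^2 + 40*b*sin(b)*cos(b) + 145*b*cos(b)^3 - 58*b*cos(b)^2 - 360*sin(b)^2*cos(b)^2 + 145*sin(b)*cos(b)^2 + 120*cos(b)^4 - 24*cos(b)^3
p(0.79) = 57.95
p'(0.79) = -38.49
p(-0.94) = 5.09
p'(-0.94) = -3.56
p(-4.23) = 118.55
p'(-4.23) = -1861.29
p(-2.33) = 54.65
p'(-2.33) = 33.81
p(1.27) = 13.04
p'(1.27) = -111.53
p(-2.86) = -155.65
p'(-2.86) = 755.46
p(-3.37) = -544.18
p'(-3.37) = 488.22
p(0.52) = 54.69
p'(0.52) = 61.83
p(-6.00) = 1591.07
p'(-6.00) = 131.30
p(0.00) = 0.00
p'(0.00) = 96.00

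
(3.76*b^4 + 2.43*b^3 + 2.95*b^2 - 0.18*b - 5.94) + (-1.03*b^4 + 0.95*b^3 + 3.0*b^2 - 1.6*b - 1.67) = 2.73*b^4 + 3.38*b^3 + 5.95*b^2 - 1.78*b - 7.61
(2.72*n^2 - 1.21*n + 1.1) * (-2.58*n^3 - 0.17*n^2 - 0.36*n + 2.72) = -7.0176*n^5 + 2.6594*n^4 - 3.6115*n^3 + 7.647*n^2 - 3.6872*n + 2.992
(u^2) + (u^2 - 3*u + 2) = 2*u^2 - 3*u + 2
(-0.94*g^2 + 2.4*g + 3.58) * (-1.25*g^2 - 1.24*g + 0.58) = 1.175*g^4 - 1.8344*g^3 - 7.9962*g^2 - 3.0472*g + 2.0764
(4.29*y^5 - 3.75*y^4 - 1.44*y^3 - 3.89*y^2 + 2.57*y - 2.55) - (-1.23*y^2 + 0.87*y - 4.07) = 4.29*y^5 - 3.75*y^4 - 1.44*y^3 - 2.66*y^2 + 1.7*y + 1.52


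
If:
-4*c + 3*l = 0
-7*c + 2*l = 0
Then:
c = 0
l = 0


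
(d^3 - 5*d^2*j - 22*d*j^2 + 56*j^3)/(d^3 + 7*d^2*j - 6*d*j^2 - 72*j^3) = (d^2 - 9*d*j + 14*j^2)/(d^2 + 3*d*j - 18*j^2)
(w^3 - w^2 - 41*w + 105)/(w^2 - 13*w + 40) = (w^2 + 4*w - 21)/(w - 8)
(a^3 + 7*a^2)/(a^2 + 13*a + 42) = a^2/(a + 6)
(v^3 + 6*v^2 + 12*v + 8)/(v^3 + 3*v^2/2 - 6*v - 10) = 2*(v + 2)/(2*v - 5)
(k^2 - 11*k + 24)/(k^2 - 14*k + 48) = (k - 3)/(k - 6)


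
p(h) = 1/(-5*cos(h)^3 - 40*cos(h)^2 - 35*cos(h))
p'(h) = (-15*sin(h)*cos(h)^2 - 80*sin(h)*cos(h) - 35*sin(h))/(-5*cos(h)^3 - 40*cos(h)^2 - 35*cos(h))^2 = (3*sin(h)^2 - 16*cos(h) - 10)*sin(h)/(5*(cos(h)^2 + 8*cos(h) + 7)^2*cos(h)^2)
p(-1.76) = 0.19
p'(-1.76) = 0.74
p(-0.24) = -0.01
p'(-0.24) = 0.01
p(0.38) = -0.01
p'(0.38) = -0.01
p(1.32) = -0.09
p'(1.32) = -0.43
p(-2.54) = 0.22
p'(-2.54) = -0.59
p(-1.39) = -0.13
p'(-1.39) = 0.85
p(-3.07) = 13.04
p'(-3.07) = -363.35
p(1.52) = -0.53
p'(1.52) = -11.04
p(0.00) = -0.01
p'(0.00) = 0.00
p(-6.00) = -0.01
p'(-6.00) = -0.00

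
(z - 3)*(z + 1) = z^2 - 2*z - 3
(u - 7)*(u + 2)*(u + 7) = u^3 + 2*u^2 - 49*u - 98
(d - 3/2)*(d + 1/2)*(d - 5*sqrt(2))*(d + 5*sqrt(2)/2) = d^4 - 5*sqrt(2)*d^3/2 - d^3 - 103*d^2/4 + 5*sqrt(2)*d^2/2 + 15*sqrt(2)*d/8 + 25*d + 75/4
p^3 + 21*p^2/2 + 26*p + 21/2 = (p + 1/2)*(p + 3)*(p + 7)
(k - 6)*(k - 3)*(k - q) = k^3 - k^2*q - 9*k^2 + 9*k*q + 18*k - 18*q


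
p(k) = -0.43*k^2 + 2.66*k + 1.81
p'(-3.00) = 5.24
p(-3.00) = -10.04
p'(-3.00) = 5.24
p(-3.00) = -10.04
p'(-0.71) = 3.27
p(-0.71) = -0.30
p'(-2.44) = 4.76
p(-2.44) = -7.24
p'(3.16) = -0.06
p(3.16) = 5.92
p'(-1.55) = 3.99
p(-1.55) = -3.35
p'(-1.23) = 3.72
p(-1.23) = -2.11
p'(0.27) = 2.43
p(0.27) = 2.50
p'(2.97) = 0.11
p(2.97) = 5.92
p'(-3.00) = 5.24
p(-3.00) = -10.04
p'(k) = 2.66 - 0.86*k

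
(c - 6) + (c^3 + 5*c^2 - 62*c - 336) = c^3 + 5*c^2 - 61*c - 342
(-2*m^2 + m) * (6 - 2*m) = 4*m^3 - 14*m^2 + 6*m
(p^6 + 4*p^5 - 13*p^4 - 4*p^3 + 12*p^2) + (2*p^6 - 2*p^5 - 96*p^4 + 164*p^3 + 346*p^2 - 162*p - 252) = 3*p^6 + 2*p^5 - 109*p^4 + 160*p^3 + 358*p^2 - 162*p - 252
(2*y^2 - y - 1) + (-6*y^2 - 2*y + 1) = -4*y^2 - 3*y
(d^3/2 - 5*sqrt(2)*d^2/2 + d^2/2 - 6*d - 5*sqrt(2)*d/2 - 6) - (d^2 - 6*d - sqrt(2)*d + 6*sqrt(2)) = d^3/2 - 5*sqrt(2)*d^2/2 - d^2/2 - 3*sqrt(2)*d/2 - 6*sqrt(2) - 6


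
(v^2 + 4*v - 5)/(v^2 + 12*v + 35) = (v - 1)/(v + 7)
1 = 1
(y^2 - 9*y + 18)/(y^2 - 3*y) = (y - 6)/y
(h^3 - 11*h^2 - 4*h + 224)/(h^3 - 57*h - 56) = (h^2 - 3*h - 28)/(h^2 + 8*h + 7)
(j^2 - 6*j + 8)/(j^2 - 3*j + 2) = (j - 4)/(j - 1)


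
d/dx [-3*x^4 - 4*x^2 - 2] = -12*x^3 - 8*x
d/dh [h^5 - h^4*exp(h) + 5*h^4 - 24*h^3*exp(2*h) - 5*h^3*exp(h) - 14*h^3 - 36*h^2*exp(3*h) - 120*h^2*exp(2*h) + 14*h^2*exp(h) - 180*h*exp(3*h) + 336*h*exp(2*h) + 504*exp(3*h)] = -h^4*exp(h) + 5*h^4 - 48*h^3*exp(2*h) - 9*h^3*exp(h) + 20*h^3 - 108*h^2*exp(3*h) - 312*h^2*exp(2*h) - h^2*exp(h) - 42*h^2 - 612*h*exp(3*h) + 432*h*exp(2*h) + 28*h*exp(h) + 1332*exp(3*h) + 336*exp(2*h)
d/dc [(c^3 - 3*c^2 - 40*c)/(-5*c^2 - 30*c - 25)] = (-c^2 - 2*c + 8)/(5*(c^2 + 2*c + 1))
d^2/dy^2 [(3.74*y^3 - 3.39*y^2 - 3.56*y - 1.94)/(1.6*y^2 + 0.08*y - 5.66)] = (1.4210854715202e-14*y^5 + 50.427392*y^3 - 224.158272*y^2 + 523.952784*y - 255.587416)/(4.096*y^6 + 0.6144*y^5 - 43.43808*y^4 - 4.346368*y^3 + 153.662208*y^2 + 7.688544*y - 181.321496)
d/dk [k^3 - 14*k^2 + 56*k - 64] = 3*k^2 - 28*k + 56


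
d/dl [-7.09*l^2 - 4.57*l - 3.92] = -14.18*l - 4.57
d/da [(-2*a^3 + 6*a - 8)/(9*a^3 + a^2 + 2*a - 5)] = 2*(-a^4 - 58*a^3 + 120*a^2 + 8*a - 7)/(81*a^6 + 18*a^5 + 37*a^4 - 86*a^3 - 6*a^2 - 20*a + 25)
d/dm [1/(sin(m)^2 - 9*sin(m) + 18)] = (9 - 2*sin(m))*cos(m)/(sin(m)^2 - 9*sin(m) + 18)^2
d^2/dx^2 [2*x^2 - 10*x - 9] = 4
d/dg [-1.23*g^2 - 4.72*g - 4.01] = -2.46*g - 4.72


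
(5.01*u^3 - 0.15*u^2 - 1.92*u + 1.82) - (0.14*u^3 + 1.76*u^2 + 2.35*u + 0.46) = 4.87*u^3 - 1.91*u^2 - 4.27*u + 1.36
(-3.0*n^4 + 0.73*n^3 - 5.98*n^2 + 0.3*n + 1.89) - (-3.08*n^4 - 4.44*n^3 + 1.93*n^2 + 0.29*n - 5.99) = 0.0800000000000001*n^4 + 5.17*n^3 - 7.91*n^2 + 0.01*n + 7.88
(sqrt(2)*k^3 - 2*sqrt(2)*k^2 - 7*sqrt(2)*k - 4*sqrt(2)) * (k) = sqrt(2)*k^4 - 2*sqrt(2)*k^3 - 7*sqrt(2)*k^2 - 4*sqrt(2)*k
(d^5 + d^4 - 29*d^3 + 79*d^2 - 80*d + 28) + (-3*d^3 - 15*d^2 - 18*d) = d^5 + d^4 - 32*d^3 + 64*d^2 - 98*d + 28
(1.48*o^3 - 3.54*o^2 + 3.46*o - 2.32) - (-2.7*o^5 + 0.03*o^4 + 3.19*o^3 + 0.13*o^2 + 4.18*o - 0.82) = 2.7*o^5 - 0.03*o^4 - 1.71*o^3 - 3.67*o^2 - 0.72*o - 1.5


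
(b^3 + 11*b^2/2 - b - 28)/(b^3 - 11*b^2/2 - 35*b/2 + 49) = (b + 4)/(b - 7)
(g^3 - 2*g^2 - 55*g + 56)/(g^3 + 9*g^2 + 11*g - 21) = (g - 8)/(g + 3)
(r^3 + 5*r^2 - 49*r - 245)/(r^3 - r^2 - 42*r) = (r^2 + 12*r + 35)/(r*(r + 6))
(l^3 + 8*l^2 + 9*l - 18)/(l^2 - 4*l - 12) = (-l^3 - 8*l^2 - 9*l + 18)/(-l^2 + 4*l + 12)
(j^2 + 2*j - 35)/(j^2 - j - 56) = (j - 5)/(j - 8)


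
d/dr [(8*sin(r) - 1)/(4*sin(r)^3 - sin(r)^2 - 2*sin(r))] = 2*(-32*sin(r)^3 + 10*sin(r)^2 - sin(r) - 1)*cos(r)/((sin(r) + 2*cos(2*r))^2*sin(r)^2)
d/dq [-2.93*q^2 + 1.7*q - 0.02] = 1.7 - 5.86*q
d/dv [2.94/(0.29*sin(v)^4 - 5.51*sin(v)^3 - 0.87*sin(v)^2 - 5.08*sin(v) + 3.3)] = (-3.4104*sin(v)^3 + 48.5982*sin(v)^2 + 5.1156*sin(v) + 14.9352)*cos(v)/(-0.29*sin(v)^4 + 5.51*sin(v)^3 + 0.87*sin(v)^2 + 5.08*sin(v) - 3.3)^2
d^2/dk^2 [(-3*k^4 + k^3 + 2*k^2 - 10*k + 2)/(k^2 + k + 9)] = 2*(-3*k^6 - 9*k^5 - 90*k^4 - 236*k^3 - 1479*k^2 + 519*k + 236)/(k^6 + 3*k^5 + 30*k^4 + 55*k^3 + 270*k^2 + 243*k + 729)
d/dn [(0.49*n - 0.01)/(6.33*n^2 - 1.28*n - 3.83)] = (-3.1017*n^2 + 0.1266*n - 1.8895)/(40.0689*n^4 - 16.2048*n^3 - 46.8494*n^2 + 9.8048*n + 14.6689)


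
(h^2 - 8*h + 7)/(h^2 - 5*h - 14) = (h - 1)/(h + 2)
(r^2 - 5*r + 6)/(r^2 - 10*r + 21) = (r - 2)/(r - 7)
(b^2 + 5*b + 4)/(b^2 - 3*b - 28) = (b + 1)/(b - 7)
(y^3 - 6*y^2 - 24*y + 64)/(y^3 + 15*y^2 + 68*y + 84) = (y^3 - 6*y^2 - 24*y + 64)/(y^3 + 15*y^2 + 68*y + 84)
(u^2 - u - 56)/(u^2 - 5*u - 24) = (u + 7)/(u + 3)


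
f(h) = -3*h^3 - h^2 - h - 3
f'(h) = -9*h^2 - 2*h - 1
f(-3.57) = 124.32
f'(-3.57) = -108.56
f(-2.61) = 46.14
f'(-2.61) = -57.09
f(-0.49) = -2.40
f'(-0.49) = -2.18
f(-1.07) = 0.60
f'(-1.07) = -9.16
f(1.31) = -12.77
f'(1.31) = -19.06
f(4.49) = -299.21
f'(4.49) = -191.42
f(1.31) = -12.77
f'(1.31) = -19.06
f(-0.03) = -2.97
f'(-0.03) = -0.95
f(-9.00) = 2112.00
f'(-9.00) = -712.00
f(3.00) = -96.00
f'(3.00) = -88.00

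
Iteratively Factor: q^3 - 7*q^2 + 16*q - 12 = (q - 2)*(q^2 - 5*q + 6) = (q - 3)*(q - 2)*(q - 2)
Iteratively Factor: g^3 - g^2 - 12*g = (g - 4)*(g^2 + 3*g) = g*(g - 4)*(g + 3)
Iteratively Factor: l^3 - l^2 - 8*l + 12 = (l + 3)*(l^2 - 4*l + 4) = (l - 2)*(l + 3)*(l - 2)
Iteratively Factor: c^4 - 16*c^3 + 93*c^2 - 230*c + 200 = (c - 2)*(c^3 - 14*c^2 + 65*c - 100) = (c - 5)*(c - 2)*(c^2 - 9*c + 20) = (c - 5)*(c - 4)*(c - 2)*(c - 5)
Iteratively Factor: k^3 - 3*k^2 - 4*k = (k)*(k^2 - 3*k - 4) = k*(k + 1)*(k - 4)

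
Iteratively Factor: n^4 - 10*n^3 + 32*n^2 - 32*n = (n)*(n^3 - 10*n^2 + 32*n - 32) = n*(n - 4)*(n^2 - 6*n + 8) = n*(n - 4)*(n - 2)*(n - 4)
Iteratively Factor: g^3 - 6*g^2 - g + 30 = (g + 2)*(g^2 - 8*g + 15) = (g - 5)*(g + 2)*(g - 3)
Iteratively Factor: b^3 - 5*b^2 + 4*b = (b - 1)*(b^2 - 4*b) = b*(b - 1)*(b - 4)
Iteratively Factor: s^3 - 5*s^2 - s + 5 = (s - 1)*(s^2 - 4*s - 5) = (s - 1)*(s + 1)*(s - 5)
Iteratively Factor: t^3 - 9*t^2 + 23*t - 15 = (t - 3)*(t^2 - 6*t + 5) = (t - 5)*(t - 3)*(t - 1)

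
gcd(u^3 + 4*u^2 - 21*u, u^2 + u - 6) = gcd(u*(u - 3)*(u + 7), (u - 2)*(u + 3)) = 1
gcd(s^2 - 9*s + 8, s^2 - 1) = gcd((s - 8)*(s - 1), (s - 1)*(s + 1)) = s - 1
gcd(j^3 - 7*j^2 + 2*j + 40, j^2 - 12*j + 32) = j - 4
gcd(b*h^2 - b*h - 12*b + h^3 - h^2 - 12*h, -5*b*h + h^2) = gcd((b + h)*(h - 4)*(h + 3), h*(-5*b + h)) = 1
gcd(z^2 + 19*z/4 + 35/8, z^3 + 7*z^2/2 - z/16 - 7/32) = z + 7/2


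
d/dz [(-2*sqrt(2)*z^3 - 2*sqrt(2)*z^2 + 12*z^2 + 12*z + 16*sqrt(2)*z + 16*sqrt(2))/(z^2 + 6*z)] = 2*(-sqrt(2)*z^4 - 12*sqrt(2)*z^3 - 14*sqrt(2)*z^2 + 30*z^2 - 16*sqrt(2)*z - 48*sqrt(2))/(z^2*(z^2 + 12*z + 36))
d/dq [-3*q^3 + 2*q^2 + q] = -9*q^2 + 4*q + 1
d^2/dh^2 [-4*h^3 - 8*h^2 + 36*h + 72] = -24*h - 16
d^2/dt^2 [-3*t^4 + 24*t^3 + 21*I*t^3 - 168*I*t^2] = -36*t^2 + t*(144 + 126*I) - 336*I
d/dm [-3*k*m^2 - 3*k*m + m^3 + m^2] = -6*k*m - 3*k + 3*m^2 + 2*m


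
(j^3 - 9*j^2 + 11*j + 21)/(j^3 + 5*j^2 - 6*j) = (j^3 - 9*j^2 + 11*j + 21)/(j*(j^2 + 5*j - 6))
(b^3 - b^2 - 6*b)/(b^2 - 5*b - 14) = b*(b - 3)/(b - 7)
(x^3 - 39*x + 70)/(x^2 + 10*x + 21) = (x^2 - 7*x + 10)/(x + 3)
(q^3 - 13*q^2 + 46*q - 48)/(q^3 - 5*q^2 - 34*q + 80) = (q - 3)/(q + 5)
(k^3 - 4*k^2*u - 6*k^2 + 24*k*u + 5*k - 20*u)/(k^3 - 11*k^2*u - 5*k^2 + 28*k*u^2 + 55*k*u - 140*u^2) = (1 - k)/(-k + 7*u)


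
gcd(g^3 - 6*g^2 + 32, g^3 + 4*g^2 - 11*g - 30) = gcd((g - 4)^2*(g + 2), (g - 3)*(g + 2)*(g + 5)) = g + 2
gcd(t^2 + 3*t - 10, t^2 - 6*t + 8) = t - 2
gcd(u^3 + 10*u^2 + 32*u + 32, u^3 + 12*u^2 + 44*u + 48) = u^2 + 6*u + 8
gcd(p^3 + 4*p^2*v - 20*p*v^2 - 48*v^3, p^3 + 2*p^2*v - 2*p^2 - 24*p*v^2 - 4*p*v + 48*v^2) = p^2 + 2*p*v - 24*v^2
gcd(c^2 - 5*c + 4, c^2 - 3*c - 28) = 1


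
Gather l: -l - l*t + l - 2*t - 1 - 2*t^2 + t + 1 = -l*t - 2*t^2 - t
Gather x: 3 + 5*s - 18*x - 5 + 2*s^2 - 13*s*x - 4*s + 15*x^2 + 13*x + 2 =2*s^2 + s + 15*x^2 + x*(-13*s - 5)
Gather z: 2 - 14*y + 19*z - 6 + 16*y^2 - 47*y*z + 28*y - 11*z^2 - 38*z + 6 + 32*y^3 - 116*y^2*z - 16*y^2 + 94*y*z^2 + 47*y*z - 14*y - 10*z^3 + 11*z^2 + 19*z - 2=32*y^3 - 116*y^2*z + 94*y*z^2 - 10*z^3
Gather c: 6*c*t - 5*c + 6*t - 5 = c*(6*t - 5) + 6*t - 5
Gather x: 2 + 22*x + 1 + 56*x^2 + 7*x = 56*x^2 + 29*x + 3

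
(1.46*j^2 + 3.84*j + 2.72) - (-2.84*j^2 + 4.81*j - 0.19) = 4.3*j^2 - 0.97*j + 2.91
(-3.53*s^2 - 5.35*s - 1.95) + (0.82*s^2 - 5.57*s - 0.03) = -2.71*s^2 - 10.92*s - 1.98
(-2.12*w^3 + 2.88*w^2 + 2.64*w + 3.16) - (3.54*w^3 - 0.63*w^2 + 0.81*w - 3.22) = -5.66*w^3 + 3.51*w^2 + 1.83*w + 6.38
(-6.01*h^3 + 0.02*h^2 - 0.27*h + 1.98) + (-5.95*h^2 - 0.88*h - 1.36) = -6.01*h^3 - 5.93*h^2 - 1.15*h + 0.62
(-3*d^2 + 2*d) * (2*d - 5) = -6*d^3 + 19*d^2 - 10*d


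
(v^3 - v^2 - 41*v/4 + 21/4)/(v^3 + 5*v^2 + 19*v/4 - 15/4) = (2*v - 7)/(2*v + 5)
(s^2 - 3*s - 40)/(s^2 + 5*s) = (s - 8)/s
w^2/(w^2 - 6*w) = w/(w - 6)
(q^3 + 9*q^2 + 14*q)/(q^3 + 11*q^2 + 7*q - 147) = q*(q + 2)/(q^2 + 4*q - 21)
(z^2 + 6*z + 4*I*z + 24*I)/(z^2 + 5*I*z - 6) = (z^2 + z*(6 + 4*I) + 24*I)/(z^2 + 5*I*z - 6)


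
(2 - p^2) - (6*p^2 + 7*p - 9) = -7*p^2 - 7*p + 11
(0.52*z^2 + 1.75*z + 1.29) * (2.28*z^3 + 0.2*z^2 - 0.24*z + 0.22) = 1.1856*z^5 + 4.094*z^4 + 3.1664*z^3 - 0.0476*z^2 + 0.0754*z + 0.2838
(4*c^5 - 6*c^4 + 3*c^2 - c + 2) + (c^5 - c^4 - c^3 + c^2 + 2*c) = 5*c^5 - 7*c^4 - c^3 + 4*c^2 + c + 2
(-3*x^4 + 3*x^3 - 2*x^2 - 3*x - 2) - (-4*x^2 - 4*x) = -3*x^4 + 3*x^3 + 2*x^2 + x - 2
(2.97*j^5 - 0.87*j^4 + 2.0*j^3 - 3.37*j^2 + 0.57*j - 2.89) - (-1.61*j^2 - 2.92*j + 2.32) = 2.97*j^5 - 0.87*j^4 + 2.0*j^3 - 1.76*j^2 + 3.49*j - 5.21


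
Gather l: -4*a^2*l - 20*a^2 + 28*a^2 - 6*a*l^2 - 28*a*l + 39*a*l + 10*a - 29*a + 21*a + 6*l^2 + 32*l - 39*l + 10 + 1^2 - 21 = 8*a^2 + 2*a + l^2*(6 - 6*a) + l*(-4*a^2 + 11*a - 7) - 10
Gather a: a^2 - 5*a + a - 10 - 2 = a^2 - 4*a - 12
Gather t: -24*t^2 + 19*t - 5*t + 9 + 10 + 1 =-24*t^2 + 14*t + 20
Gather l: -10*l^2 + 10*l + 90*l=-10*l^2 + 100*l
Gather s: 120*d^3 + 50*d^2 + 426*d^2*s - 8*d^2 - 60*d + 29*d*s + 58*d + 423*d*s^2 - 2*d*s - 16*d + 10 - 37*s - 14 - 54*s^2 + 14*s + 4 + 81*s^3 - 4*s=120*d^3 + 42*d^2 - 18*d + 81*s^3 + s^2*(423*d - 54) + s*(426*d^2 + 27*d - 27)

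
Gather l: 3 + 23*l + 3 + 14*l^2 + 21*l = 14*l^2 + 44*l + 6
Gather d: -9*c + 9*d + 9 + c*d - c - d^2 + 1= -10*c - d^2 + d*(c + 9) + 10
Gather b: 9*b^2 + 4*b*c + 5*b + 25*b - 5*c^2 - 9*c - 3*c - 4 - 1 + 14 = 9*b^2 + b*(4*c + 30) - 5*c^2 - 12*c + 9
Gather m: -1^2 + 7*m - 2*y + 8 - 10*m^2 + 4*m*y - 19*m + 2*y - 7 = -10*m^2 + m*(4*y - 12)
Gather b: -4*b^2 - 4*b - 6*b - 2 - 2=-4*b^2 - 10*b - 4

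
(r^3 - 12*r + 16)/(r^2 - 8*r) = (r^3 - 12*r + 16)/(r*(r - 8))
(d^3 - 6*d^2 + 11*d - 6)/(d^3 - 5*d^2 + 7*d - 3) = (d - 2)/(d - 1)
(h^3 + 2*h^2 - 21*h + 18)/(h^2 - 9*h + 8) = (h^2 + 3*h - 18)/(h - 8)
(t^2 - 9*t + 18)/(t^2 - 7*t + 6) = (t - 3)/(t - 1)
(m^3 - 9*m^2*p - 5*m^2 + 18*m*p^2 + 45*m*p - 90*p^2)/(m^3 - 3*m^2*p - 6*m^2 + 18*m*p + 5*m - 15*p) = (m - 6*p)/(m - 1)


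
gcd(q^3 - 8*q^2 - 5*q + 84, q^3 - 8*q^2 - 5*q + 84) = q^3 - 8*q^2 - 5*q + 84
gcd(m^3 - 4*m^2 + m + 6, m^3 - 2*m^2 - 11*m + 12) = 1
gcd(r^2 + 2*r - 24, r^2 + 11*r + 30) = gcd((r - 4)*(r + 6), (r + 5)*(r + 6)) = r + 6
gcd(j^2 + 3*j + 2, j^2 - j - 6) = j + 2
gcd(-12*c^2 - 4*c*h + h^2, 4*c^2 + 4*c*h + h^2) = 2*c + h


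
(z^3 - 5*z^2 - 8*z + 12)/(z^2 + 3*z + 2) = (z^2 - 7*z + 6)/(z + 1)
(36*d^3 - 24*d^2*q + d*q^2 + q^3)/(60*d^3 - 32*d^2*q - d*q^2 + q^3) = (-3*d + q)/(-5*d + q)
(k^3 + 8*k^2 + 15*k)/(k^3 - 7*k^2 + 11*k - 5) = k*(k^2 + 8*k + 15)/(k^3 - 7*k^2 + 11*k - 5)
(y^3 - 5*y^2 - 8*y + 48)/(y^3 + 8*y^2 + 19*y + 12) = (y^2 - 8*y + 16)/(y^2 + 5*y + 4)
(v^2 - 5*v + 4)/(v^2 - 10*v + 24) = (v - 1)/(v - 6)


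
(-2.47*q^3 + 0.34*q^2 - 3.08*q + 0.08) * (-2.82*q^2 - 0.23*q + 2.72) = 6.9654*q^5 - 0.3907*q^4 + 1.889*q^3 + 1.4076*q^2 - 8.396*q + 0.2176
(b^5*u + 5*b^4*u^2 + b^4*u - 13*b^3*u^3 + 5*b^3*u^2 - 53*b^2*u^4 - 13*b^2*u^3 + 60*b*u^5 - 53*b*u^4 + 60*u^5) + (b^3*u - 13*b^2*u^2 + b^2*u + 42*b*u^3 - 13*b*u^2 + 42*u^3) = b^5*u + 5*b^4*u^2 + b^4*u - 13*b^3*u^3 + 5*b^3*u^2 + b^3*u - 53*b^2*u^4 - 13*b^2*u^3 - 13*b^2*u^2 + b^2*u + 60*b*u^5 - 53*b*u^4 + 42*b*u^3 - 13*b*u^2 + 60*u^5 + 42*u^3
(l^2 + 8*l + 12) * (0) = 0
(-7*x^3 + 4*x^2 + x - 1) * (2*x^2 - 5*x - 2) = -14*x^5 + 43*x^4 - 4*x^3 - 15*x^2 + 3*x + 2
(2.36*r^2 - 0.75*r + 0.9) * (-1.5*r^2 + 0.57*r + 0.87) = -3.54*r^4 + 2.4702*r^3 + 0.2757*r^2 - 0.1395*r + 0.783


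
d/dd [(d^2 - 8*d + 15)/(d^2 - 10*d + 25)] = -2/(d^2 - 10*d + 25)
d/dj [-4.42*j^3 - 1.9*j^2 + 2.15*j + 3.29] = -13.26*j^2 - 3.8*j + 2.15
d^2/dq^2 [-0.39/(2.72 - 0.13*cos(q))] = (0.006591*sin(q)^2 - 0.137904*cos(q) + 0.006591)/(0.13*cos(q) - 2.72)^3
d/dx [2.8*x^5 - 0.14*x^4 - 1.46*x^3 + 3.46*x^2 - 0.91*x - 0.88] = 14.0*x^4 - 0.56*x^3 - 4.38*x^2 + 6.92*x - 0.91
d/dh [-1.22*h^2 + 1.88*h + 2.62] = 1.88 - 2.44*h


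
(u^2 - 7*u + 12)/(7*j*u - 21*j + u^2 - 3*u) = (u - 4)/(7*j + u)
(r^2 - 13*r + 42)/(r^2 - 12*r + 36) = (r - 7)/(r - 6)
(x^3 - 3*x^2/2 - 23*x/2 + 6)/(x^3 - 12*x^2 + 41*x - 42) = (2*x^3 - 3*x^2 - 23*x + 12)/(2*(x^3 - 12*x^2 + 41*x - 42))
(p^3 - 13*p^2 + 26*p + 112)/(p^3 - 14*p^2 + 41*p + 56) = (p + 2)/(p + 1)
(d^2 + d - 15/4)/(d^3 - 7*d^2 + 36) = (d^2 + d - 15/4)/(d^3 - 7*d^2 + 36)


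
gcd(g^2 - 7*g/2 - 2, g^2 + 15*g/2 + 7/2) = g + 1/2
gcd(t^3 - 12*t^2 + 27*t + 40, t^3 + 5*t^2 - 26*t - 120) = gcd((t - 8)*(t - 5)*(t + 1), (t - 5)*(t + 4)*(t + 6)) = t - 5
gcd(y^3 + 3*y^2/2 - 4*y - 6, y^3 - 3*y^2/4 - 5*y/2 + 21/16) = y + 3/2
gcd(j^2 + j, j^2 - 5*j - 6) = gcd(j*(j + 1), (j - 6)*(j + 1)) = j + 1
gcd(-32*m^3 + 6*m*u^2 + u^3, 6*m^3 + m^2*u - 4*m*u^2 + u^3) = -2*m + u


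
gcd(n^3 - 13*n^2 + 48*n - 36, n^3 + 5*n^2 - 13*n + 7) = n - 1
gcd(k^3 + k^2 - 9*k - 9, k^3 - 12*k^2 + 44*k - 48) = 1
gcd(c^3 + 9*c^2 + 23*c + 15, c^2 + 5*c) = c + 5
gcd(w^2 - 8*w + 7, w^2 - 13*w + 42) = w - 7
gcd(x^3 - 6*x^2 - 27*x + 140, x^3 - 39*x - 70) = x^2 - 2*x - 35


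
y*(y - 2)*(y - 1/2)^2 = y^4 - 3*y^3 + 9*y^2/4 - y/2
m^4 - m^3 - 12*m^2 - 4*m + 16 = (m - 4)*(m - 1)*(m + 2)^2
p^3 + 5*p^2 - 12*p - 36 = (p - 3)*(p + 2)*(p + 6)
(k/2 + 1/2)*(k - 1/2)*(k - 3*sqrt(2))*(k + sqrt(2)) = k^4/2 - sqrt(2)*k^3 + k^3/4 - 13*k^2/4 - sqrt(2)*k^2/2 - 3*k/2 + sqrt(2)*k/2 + 3/2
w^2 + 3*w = w*(w + 3)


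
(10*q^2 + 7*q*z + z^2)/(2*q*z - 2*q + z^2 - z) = (5*q + z)/(z - 1)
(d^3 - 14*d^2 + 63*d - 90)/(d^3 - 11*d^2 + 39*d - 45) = (d - 6)/(d - 3)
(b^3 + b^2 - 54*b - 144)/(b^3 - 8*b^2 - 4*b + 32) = (b^2 + 9*b + 18)/(b^2 - 4)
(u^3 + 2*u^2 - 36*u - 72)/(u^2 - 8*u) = (u^3 + 2*u^2 - 36*u - 72)/(u*(u - 8))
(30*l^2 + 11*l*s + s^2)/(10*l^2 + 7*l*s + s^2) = (6*l + s)/(2*l + s)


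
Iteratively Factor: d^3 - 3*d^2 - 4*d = (d)*(d^2 - 3*d - 4) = d*(d + 1)*(d - 4)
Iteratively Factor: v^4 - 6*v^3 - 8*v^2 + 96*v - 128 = (v - 4)*(v^3 - 2*v^2 - 16*v + 32) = (v - 4)*(v - 2)*(v^2 - 16) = (v - 4)^2*(v - 2)*(v + 4)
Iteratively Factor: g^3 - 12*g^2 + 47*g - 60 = (g - 4)*(g^2 - 8*g + 15) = (g - 5)*(g - 4)*(g - 3)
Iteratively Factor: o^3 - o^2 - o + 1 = (o - 1)*(o^2 - 1) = (o - 1)^2*(o + 1)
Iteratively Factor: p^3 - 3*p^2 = (p - 3)*(p^2) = p*(p - 3)*(p)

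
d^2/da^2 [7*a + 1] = 0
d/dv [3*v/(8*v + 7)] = 21/(8*v + 7)^2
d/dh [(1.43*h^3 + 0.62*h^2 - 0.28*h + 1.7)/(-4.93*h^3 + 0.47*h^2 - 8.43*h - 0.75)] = (3.7287*h^4 - 26.8706*h^3 + 16.8305*h^2 - 2.528*h + 14.541)/(24.3049*h^6 - 4.6342*h^5 + 83.3407*h^4 - 0.529199999999999*h^3 + 70.3599*h^2 + 12.645*h + 0.5625)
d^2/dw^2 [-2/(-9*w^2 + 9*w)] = 4*(-w*(w - 1) + (2*w - 1)^2)/(9*w^3*(w - 1)^3)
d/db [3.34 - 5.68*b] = -5.68000000000000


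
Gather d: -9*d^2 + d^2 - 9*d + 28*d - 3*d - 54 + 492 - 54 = -8*d^2 + 16*d + 384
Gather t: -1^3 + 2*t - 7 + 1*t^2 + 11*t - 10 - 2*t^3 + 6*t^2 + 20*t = -2*t^3 + 7*t^2 + 33*t - 18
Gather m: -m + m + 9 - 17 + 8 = 0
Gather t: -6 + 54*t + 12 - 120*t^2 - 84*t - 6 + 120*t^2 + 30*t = 0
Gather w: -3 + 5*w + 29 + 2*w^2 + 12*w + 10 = 2*w^2 + 17*w + 36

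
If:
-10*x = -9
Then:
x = 9/10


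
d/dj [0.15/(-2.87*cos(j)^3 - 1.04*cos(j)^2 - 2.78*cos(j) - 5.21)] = (1.2915*sin(j)^2 - 0.312*cos(j) - 1.7085)*sin(j)/(2.87*cos(j)^3 + 1.04*cos(j)^2 + 2.78*cos(j) + 5.21)^2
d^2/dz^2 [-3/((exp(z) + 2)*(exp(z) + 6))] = 12*(-exp(3*z) - 6*exp(2*z) - 4*exp(z) + 24)*exp(z)/(exp(6*z) + 24*exp(5*z) + 228*exp(4*z) + 1088*exp(3*z) + 2736*exp(2*z) + 3456*exp(z) + 1728)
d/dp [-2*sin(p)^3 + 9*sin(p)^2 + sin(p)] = (-6*sin(p)^2 + 18*sin(p) + 1)*cos(p)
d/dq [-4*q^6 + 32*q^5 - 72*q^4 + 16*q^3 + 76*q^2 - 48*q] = -24*q^5 + 160*q^4 - 288*q^3 + 48*q^2 + 152*q - 48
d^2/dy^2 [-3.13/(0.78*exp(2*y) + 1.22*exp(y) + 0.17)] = (-3.13*(1.56*exp(y) + 1.22)*(3.12*exp(y) + 2.44)*exp(y) + (9.7656*exp(y) + 3.8186)*(0.78*exp(2*y) + 1.22*exp(y) + 0.17))*exp(y)/(0.78*exp(2*y) + 1.22*exp(y) + 0.17)^3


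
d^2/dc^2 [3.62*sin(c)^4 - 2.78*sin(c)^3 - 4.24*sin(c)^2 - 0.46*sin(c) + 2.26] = -57.92*sin(c)^4 + 25.02*sin(c)^3 + 60.4*sin(c)^2 - 16.22*sin(c) - 8.48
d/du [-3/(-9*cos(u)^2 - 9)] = 4*sin(2*u)/(3*(cos(2*u) + 3)^2)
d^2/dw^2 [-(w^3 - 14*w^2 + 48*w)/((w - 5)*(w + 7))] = 10*(-23*w^3 + 336*w^2 - 1743*w + 2758)/(w^6 + 6*w^5 - 93*w^4 - 412*w^3 + 3255*w^2 + 7350*w - 42875)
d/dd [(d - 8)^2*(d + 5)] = (d - 8)*(3*d + 2)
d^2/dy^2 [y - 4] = 0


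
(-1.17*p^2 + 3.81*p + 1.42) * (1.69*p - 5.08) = -1.9773*p^3 + 12.3825*p^2 - 16.955*p - 7.2136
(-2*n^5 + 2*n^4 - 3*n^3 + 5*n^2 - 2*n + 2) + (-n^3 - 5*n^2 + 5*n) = -2*n^5 + 2*n^4 - 4*n^3 + 3*n + 2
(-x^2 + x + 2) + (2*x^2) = x^2 + x + 2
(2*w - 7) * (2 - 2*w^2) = -4*w^3 + 14*w^2 + 4*w - 14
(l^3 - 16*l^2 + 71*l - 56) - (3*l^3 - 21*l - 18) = -2*l^3 - 16*l^2 + 92*l - 38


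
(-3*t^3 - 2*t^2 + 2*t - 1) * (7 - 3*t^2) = 9*t^5 + 6*t^4 - 27*t^3 - 11*t^2 + 14*t - 7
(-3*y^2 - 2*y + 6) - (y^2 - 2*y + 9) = -4*y^2 - 3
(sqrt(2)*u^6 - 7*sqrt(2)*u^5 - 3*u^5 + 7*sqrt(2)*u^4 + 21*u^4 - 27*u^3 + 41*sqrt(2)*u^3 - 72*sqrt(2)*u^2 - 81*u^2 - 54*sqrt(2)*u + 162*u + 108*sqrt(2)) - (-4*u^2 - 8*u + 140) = sqrt(2)*u^6 - 7*sqrt(2)*u^5 - 3*u^5 + 7*sqrt(2)*u^4 + 21*u^4 - 27*u^3 + 41*sqrt(2)*u^3 - 72*sqrt(2)*u^2 - 77*u^2 - 54*sqrt(2)*u + 170*u - 140 + 108*sqrt(2)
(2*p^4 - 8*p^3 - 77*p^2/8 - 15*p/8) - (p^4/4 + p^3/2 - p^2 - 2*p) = 7*p^4/4 - 17*p^3/2 - 69*p^2/8 + p/8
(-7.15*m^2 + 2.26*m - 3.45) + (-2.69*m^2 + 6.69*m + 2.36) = -9.84*m^2 + 8.95*m - 1.09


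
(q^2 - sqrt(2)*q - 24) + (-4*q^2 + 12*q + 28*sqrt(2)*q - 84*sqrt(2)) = -3*q^2 + 12*q + 27*sqrt(2)*q - 84*sqrt(2) - 24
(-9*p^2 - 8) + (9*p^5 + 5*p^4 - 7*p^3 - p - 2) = 9*p^5 + 5*p^4 - 7*p^3 - 9*p^2 - p - 10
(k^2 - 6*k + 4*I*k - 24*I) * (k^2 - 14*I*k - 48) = k^4 - 6*k^3 - 10*I*k^3 + 8*k^2 + 60*I*k^2 - 48*k - 192*I*k + 1152*I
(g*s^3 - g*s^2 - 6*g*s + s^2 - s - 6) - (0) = g*s^3 - g*s^2 - 6*g*s + s^2 - s - 6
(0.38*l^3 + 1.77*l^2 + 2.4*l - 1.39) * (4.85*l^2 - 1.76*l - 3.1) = 1.843*l^5 + 7.9157*l^4 + 7.3468*l^3 - 16.4525*l^2 - 4.9936*l + 4.309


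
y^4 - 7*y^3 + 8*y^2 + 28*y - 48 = (y - 4)*(y - 3)*(y - 2)*(y + 2)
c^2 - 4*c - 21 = (c - 7)*(c + 3)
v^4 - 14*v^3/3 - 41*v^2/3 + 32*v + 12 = (v - 6)*(v - 2)*(v + 1/3)*(v + 3)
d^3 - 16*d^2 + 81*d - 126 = (d - 7)*(d - 6)*(d - 3)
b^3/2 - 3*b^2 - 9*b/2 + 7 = (b/2 + 1)*(b - 7)*(b - 1)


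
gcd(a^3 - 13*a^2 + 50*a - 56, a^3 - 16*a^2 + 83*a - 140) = a^2 - 11*a + 28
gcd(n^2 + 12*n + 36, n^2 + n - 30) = n + 6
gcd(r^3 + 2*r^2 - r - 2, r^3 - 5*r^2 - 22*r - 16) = r^2 + 3*r + 2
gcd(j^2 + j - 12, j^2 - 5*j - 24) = 1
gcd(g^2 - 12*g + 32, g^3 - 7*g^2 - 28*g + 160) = g^2 - 12*g + 32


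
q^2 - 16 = (q - 4)*(q + 4)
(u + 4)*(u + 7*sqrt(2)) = u^2 + 4*u + 7*sqrt(2)*u + 28*sqrt(2)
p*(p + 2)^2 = p^3 + 4*p^2 + 4*p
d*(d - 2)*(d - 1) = d^3 - 3*d^2 + 2*d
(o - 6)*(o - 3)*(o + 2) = o^3 - 7*o^2 + 36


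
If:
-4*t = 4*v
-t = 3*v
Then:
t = 0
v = 0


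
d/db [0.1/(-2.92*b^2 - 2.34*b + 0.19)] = (0.584*b + 0.234)/(2.92*b^2 + 2.34*b - 0.19)^2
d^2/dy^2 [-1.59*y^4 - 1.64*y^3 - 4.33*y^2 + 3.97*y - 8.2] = -19.08*y^2 - 9.84*y - 8.66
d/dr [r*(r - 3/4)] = 2*r - 3/4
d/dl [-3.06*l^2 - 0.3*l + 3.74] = -6.12*l - 0.3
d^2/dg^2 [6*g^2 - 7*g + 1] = 12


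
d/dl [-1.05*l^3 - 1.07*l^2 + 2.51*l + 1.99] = -3.15*l^2 - 2.14*l + 2.51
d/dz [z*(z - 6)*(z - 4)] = 3*z^2 - 20*z + 24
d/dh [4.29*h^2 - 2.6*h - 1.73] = 8.58*h - 2.6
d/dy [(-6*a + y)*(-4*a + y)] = -10*a + 2*y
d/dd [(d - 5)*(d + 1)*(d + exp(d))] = (d - 5)*(d + 1)*(exp(d) + 1) + (d - 5)*(d + exp(d)) + (d + 1)*(d + exp(d))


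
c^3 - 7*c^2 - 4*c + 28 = (c - 7)*(c - 2)*(c + 2)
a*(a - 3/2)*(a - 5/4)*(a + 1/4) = a^4 - 5*a^3/2 + 19*a^2/16 + 15*a/32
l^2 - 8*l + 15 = (l - 5)*(l - 3)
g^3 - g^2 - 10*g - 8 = (g - 4)*(g + 1)*(g + 2)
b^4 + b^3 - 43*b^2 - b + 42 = (b - 6)*(b - 1)*(b + 1)*(b + 7)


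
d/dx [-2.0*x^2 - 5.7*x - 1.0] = -4.0*x - 5.7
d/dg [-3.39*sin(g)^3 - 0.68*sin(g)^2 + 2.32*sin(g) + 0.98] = (-10.17*sin(g)^2 - 1.36*sin(g) + 2.32)*cos(g)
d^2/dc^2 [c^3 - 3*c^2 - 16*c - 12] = 6*c - 6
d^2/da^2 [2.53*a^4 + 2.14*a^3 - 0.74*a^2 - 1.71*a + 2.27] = 30.36*a^2 + 12.84*a - 1.48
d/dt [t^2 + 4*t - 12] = 2*t + 4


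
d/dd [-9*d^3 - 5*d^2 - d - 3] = -27*d^2 - 10*d - 1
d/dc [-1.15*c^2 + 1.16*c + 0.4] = 1.16 - 2.3*c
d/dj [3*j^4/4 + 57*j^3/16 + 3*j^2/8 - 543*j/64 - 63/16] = 3*j^3 + 171*j^2/16 + 3*j/4 - 543/64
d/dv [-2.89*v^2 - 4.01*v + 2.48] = -5.78*v - 4.01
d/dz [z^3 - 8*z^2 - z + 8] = 3*z^2 - 16*z - 1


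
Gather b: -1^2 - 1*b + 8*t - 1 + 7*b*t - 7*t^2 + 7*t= b*(7*t - 1) - 7*t^2 + 15*t - 2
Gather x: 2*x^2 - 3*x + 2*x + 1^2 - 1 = 2*x^2 - x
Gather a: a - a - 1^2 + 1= 0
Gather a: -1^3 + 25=24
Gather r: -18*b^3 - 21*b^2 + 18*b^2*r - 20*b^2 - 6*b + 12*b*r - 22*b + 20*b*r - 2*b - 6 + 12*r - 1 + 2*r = -18*b^3 - 41*b^2 - 30*b + r*(18*b^2 + 32*b + 14) - 7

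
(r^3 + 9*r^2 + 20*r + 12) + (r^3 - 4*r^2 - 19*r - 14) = 2*r^3 + 5*r^2 + r - 2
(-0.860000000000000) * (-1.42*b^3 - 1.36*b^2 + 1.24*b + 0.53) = 1.2212*b^3 + 1.1696*b^2 - 1.0664*b - 0.4558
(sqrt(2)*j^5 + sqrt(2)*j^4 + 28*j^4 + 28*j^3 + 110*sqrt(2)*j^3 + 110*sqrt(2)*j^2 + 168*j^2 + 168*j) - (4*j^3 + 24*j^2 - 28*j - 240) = sqrt(2)*j^5 + sqrt(2)*j^4 + 28*j^4 + 24*j^3 + 110*sqrt(2)*j^3 + 144*j^2 + 110*sqrt(2)*j^2 + 196*j + 240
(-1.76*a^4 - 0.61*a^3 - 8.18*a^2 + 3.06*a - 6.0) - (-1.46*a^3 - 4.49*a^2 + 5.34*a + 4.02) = -1.76*a^4 + 0.85*a^3 - 3.69*a^2 - 2.28*a - 10.02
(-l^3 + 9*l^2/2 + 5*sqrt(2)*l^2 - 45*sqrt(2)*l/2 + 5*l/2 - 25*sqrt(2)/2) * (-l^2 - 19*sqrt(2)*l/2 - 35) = l^5 - 9*l^4/2 + 9*sqrt(2)*l^4/2 - 125*l^3/2 - 81*sqrt(2)*l^3/4 - 745*sqrt(2)*l^2/4 + 270*l^2 + 150*l + 1575*sqrt(2)*l/2 + 875*sqrt(2)/2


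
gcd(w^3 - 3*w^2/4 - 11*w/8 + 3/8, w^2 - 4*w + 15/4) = w - 3/2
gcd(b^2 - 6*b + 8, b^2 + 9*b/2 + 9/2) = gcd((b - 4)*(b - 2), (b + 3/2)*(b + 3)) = 1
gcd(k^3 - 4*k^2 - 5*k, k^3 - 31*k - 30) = k + 1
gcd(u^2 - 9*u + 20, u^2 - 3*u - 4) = u - 4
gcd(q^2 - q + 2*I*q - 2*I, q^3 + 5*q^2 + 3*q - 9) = q - 1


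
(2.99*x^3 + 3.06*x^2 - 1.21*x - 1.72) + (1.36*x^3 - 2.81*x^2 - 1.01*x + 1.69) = 4.35*x^3 + 0.25*x^2 - 2.22*x - 0.03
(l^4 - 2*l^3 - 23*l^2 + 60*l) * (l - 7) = l^5 - 9*l^4 - 9*l^3 + 221*l^2 - 420*l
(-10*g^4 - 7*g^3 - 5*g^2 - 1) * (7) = -70*g^4 - 49*g^3 - 35*g^2 - 7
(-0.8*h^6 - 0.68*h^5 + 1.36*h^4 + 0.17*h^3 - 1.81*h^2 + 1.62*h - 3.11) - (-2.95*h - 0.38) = -0.8*h^6 - 0.68*h^5 + 1.36*h^4 + 0.17*h^3 - 1.81*h^2 + 4.57*h - 2.73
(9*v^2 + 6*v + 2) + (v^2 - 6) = 10*v^2 + 6*v - 4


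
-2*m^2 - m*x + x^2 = (-2*m + x)*(m + x)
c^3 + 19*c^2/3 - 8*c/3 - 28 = (c - 2)*(c + 7/3)*(c + 6)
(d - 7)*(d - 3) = d^2 - 10*d + 21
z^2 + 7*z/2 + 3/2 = (z + 1/2)*(z + 3)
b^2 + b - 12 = (b - 3)*(b + 4)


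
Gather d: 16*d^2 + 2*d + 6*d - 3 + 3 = 16*d^2 + 8*d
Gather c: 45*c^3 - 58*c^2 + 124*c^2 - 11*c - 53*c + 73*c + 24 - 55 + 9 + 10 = 45*c^3 + 66*c^2 + 9*c - 12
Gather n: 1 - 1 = 0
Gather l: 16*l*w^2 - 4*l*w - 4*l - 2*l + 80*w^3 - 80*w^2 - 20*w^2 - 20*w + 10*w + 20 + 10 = l*(16*w^2 - 4*w - 6) + 80*w^3 - 100*w^2 - 10*w + 30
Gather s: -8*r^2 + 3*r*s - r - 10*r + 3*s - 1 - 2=-8*r^2 - 11*r + s*(3*r + 3) - 3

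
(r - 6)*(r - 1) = r^2 - 7*r + 6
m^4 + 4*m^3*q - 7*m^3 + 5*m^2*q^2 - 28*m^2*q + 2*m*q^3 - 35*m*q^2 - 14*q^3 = (m - 7)*(m + q)^2*(m + 2*q)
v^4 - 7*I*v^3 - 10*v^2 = v^2*(v - 5*I)*(v - 2*I)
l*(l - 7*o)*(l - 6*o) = l^3 - 13*l^2*o + 42*l*o^2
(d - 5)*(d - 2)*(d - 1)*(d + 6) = d^4 - 2*d^3 - 31*d^2 + 92*d - 60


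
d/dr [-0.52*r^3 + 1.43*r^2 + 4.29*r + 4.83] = -1.56*r^2 + 2.86*r + 4.29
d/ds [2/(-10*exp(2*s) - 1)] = 40*exp(2*s)/(10*exp(2*s) + 1)^2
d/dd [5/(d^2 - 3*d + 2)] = 5*(3 - 2*d)/(d^2 - 3*d + 2)^2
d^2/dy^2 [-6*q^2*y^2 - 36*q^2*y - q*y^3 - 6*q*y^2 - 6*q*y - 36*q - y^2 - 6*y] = -12*q^2 - 6*q*y - 12*q - 2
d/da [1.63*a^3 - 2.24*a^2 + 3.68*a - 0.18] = 4.89*a^2 - 4.48*a + 3.68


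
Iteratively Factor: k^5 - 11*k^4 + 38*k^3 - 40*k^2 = (k)*(k^4 - 11*k^3 + 38*k^2 - 40*k) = k*(k - 2)*(k^3 - 9*k^2 + 20*k) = k*(k - 5)*(k - 2)*(k^2 - 4*k) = k^2*(k - 5)*(k - 2)*(k - 4)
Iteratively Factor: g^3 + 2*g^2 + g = (g)*(g^2 + 2*g + 1) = g*(g + 1)*(g + 1)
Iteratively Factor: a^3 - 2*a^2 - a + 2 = (a + 1)*(a^2 - 3*a + 2) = (a - 2)*(a + 1)*(a - 1)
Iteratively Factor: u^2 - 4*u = (u)*(u - 4)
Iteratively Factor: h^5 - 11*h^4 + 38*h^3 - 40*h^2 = (h)*(h^4 - 11*h^3 + 38*h^2 - 40*h) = h*(h - 4)*(h^3 - 7*h^2 + 10*h) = h*(h - 5)*(h - 4)*(h^2 - 2*h) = h^2*(h - 5)*(h - 4)*(h - 2)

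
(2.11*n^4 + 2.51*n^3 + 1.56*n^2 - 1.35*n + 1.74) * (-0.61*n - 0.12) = -1.2871*n^5 - 1.7843*n^4 - 1.2528*n^3 + 0.6363*n^2 - 0.8994*n - 0.2088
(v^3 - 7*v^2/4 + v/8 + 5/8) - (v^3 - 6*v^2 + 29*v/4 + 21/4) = 17*v^2/4 - 57*v/8 - 37/8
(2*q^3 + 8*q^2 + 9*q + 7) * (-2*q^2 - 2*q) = -4*q^5 - 20*q^4 - 34*q^3 - 32*q^2 - 14*q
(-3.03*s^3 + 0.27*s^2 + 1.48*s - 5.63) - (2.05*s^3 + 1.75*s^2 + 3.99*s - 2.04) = -5.08*s^3 - 1.48*s^2 - 2.51*s - 3.59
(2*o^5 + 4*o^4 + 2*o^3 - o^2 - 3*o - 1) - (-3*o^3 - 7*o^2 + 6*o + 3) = 2*o^5 + 4*o^4 + 5*o^3 + 6*o^2 - 9*o - 4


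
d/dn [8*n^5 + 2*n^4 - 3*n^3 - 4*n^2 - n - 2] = 40*n^4 + 8*n^3 - 9*n^2 - 8*n - 1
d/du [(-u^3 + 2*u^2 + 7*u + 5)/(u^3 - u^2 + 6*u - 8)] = (-u^4 - 26*u^3 + 28*u^2 - 22*u - 86)/(u^6 - 2*u^5 + 13*u^4 - 28*u^3 + 52*u^2 - 96*u + 64)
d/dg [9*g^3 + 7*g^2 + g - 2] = 27*g^2 + 14*g + 1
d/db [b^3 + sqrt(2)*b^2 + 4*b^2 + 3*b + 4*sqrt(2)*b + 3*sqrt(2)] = 3*b^2 + 2*sqrt(2)*b + 8*b + 3 + 4*sqrt(2)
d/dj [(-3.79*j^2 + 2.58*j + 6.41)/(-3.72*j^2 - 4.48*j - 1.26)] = (26.5768*j^2 + 57.2412*j + 25.466)/(13.8384*j^4 + 33.3312*j^3 + 29.4448*j^2 + 11.2896*j + 1.5876)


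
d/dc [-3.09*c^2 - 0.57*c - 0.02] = -6.18*c - 0.57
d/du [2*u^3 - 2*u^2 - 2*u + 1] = 6*u^2 - 4*u - 2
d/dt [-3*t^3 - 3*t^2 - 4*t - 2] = -9*t^2 - 6*t - 4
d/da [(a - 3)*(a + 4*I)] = 2*a - 3 + 4*I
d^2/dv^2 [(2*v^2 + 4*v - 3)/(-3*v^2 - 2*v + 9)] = 6*(-8*v^3 - 27*v^2 - 90*v - 47)/(27*v^6 + 54*v^5 - 207*v^4 - 316*v^3 + 621*v^2 + 486*v - 729)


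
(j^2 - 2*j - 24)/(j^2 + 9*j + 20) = (j - 6)/(j + 5)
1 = 1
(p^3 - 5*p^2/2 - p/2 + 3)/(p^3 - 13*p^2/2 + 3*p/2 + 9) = (p - 2)/(p - 6)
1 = 1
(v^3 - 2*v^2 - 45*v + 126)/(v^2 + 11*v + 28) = (v^2 - 9*v + 18)/(v + 4)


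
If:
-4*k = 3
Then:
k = -3/4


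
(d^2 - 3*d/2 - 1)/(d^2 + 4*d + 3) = (d^2 - 3*d/2 - 1)/(d^2 + 4*d + 3)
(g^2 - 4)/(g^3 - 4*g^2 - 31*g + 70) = (g + 2)/(g^2 - 2*g - 35)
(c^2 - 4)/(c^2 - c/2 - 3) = 2*(c + 2)/(2*c + 3)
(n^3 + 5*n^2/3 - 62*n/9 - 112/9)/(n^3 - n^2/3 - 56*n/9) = (n + 2)/n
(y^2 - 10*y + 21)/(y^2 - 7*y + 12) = (y - 7)/(y - 4)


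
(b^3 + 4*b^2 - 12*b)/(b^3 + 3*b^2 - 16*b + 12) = b/(b - 1)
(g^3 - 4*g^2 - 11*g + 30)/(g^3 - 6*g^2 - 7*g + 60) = (g - 2)/(g - 4)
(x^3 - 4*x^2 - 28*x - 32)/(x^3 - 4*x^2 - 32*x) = (x^2 + 4*x + 4)/(x*(x + 4))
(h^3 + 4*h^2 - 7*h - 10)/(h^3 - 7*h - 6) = (h^2 + 3*h - 10)/(h^2 - h - 6)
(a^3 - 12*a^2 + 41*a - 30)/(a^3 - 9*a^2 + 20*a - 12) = (a - 5)/(a - 2)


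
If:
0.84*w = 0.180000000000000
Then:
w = 0.21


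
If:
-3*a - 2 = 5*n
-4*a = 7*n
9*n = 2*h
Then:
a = -14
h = 36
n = 8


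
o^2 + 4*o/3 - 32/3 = (o - 8/3)*(o + 4)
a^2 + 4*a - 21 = (a - 3)*(a + 7)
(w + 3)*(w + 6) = w^2 + 9*w + 18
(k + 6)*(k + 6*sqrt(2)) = k^2 + 6*k + 6*sqrt(2)*k + 36*sqrt(2)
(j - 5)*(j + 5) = j^2 - 25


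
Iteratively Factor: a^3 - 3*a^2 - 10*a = (a - 5)*(a^2 + 2*a) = (a - 5)*(a + 2)*(a)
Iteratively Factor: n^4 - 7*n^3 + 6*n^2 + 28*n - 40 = (n + 2)*(n^3 - 9*n^2 + 24*n - 20) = (n - 5)*(n + 2)*(n^2 - 4*n + 4) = (n - 5)*(n - 2)*(n + 2)*(n - 2)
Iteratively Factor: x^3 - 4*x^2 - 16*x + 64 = (x + 4)*(x^2 - 8*x + 16) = (x - 4)*(x + 4)*(x - 4)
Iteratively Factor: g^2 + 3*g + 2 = (g + 1)*(g + 2)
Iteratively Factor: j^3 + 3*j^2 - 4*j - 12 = (j - 2)*(j^2 + 5*j + 6) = (j - 2)*(j + 2)*(j + 3)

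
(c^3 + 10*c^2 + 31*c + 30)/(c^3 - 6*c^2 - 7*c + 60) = (c^2 + 7*c + 10)/(c^2 - 9*c + 20)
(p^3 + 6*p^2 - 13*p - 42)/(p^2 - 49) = (p^2 - p - 6)/(p - 7)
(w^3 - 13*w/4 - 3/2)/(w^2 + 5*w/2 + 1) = (w^2 - w/2 - 3)/(w + 2)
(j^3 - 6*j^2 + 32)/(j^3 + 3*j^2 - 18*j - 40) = (j - 4)/(j + 5)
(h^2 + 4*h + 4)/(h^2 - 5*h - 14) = (h + 2)/(h - 7)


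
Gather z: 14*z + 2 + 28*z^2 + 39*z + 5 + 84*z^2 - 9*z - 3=112*z^2 + 44*z + 4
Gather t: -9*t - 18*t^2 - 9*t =-18*t^2 - 18*t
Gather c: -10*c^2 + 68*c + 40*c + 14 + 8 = -10*c^2 + 108*c + 22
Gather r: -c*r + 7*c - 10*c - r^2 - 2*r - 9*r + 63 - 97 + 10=-3*c - r^2 + r*(-c - 11) - 24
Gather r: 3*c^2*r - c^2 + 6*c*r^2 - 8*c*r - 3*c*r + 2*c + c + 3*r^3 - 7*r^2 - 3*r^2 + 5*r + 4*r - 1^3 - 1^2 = -c^2 + 3*c + 3*r^3 + r^2*(6*c - 10) + r*(3*c^2 - 11*c + 9) - 2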